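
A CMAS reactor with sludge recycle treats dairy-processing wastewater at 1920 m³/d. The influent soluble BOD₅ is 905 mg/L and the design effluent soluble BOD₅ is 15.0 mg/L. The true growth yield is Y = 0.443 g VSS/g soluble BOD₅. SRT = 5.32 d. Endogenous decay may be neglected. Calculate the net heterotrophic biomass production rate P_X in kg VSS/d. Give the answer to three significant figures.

P_X ≈ 757 kg VSS/d

No decay correction is needed, so Y_obs = Y = 0.443.
Substrate removed = Q·(S₀ − S) = 1920 m³/d × (905 − 15.0) g/m³ = 1.71×10^6 g/d = 1709 kg/d.
Net biomass production P_X = Y_obs × Q·(S₀ − S) = 0.4430 × 1709 = 757.0 kg VSS/d.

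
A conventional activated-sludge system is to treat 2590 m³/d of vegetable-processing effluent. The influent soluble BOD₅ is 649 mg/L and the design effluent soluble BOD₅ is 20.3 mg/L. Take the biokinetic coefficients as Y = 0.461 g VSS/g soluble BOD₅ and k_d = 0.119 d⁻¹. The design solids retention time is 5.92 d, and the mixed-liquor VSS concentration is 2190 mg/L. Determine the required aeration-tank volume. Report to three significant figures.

From the SRT design equation V = Y Q (S₀−S) θ_c / [X (1 + k_d θ_c)] = 0.461 × 2590 × (649 − 20.3) × 5.92 / [2190 × (1 + 0.119 × 5.92)] = 4.44×10^6 / 3733 = 1191 m³.

V ≈ 1190 m³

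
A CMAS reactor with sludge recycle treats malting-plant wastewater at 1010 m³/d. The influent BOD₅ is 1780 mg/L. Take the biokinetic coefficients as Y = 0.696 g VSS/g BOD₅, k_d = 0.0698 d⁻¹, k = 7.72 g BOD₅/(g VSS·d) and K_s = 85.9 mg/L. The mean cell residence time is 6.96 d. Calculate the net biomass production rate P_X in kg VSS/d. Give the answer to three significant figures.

Effluent substrate depends only on kinetics and SRT: S = K_s(1 + k_d θ_c) / [θ_c(Yk − k_d) − 1] = 85.9 × (1 + 0.0698 × 6.96) / [6.96 × (0.696 × 7.72 − 0.0698) − 1] = 127.6 / 35.91 = 3.554 mg/L.
Correct the yield for decay: Y_obs = Y/(1 + k_d θ_c) = 0.696 / (1 + 0.0698 × 6.96) = 0.696 / 1.486 = 0.4684.
Substrate removed = Q·(S₀ − S) = 1010 m³/d × (1780 − 3.55) g/m³ = 1.79×10^6 g/d = 1794 kg/d.
Net biomass production P_X = Y_obs × Q·(S₀ − S) = 0.4684 × 1794 = 840.5 kg VSS/d.

P_X ≈ 840 kg VSS/d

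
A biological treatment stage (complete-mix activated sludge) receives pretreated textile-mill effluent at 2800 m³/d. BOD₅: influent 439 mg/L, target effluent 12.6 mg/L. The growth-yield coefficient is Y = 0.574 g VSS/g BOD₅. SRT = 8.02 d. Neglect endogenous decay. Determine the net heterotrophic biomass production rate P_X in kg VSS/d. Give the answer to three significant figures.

P_X ≈ 685 kg VSS/d

No decay correction is needed, so Y_obs = Y = 0.574.
ΔS = 439 − 12.6 = 426.4 mg/L, so the substrate removal rate is 2800 × 426.4/1000 = 1194 kg BOD₅/d.
Net biomass production P_X = Y_obs × Q·(S₀ − S) = 0.5740 × 1194 = 685.3 kg VSS/d.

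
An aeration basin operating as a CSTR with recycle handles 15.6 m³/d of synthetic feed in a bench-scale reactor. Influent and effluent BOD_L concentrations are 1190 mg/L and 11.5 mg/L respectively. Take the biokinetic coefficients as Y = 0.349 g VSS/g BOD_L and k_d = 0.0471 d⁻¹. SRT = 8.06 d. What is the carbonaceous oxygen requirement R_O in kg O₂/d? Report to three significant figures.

R_O ≈ 11.8 kg O₂/d

Y_obs = Y / (1 + k_d θ_c) = 0.349 / (1 + 0.0471 × 8.06) = 0.349 / 1.380 = 0.2530.
Substrate removed = Q·(S₀ − S) = 15.6 m³/d × (1190 − 11.5) g/m³ = 1.84×10^4 g/d = 18.38 kg/d.
Net sludge production P_X = 0.2530 × 18.38 = 4.651 kg VSS/d.
Carbonaceous O₂ demand = substrate oxidised − cell-mass equivalent = 18.38 − 1.42 × 4.651 = 11.78 kg O₂/d.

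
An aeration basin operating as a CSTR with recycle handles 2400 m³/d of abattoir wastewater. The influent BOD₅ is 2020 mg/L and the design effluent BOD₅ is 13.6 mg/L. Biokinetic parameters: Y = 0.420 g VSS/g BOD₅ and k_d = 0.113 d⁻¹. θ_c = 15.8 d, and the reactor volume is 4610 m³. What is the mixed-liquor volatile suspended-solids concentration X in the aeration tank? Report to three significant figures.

Solving the biomass balance for X: X = Y Q (S₀−S) θ_c / [V (1+k_d θ_c)] = 0.420 × 2400 × (2020 − 13.6) × 15.8 / [4610 × (1 + 0.113 × 15.8)] = 2489 mg/L.

X ≈ 2490 mg/L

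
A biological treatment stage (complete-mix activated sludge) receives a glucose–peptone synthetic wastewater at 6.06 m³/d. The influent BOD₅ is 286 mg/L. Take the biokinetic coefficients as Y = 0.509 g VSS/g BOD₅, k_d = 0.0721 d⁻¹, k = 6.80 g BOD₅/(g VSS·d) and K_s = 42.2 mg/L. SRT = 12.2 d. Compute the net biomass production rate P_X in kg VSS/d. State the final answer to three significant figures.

For a completely mixed reactor with recycle the Lawrence–McCarty relation gives S = K_s·(1 + k_d·θ_c) / [θ_c·(Y·k − k_d) − 1] = 42.2 × (1 + 0.0721 × 12.2) / [12.2 × (0.509 × 6.80 − 0.0721) − 1] = 79.32 / 40.35 = 1.966 mg/L.
The observed yield is Y_obs = Y/(1 + k_d·θ_c) = 0.509 / (1 + 0.0721 × 12.2) = 0.509 / 1.880 = 0.2708 g VSS per g BOD₅ removed.
Q·(S₀ − S) = 6.06 × (286 − 1.97) × 10⁻³ = 1.721 kg/d removed.
Net biomass production P_X = Y_obs × Q·(S₀ − S) = 0.2708 × 1.721 = 0.4661 kg VSS/d.

P_X ≈ 0.466 kg VSS/d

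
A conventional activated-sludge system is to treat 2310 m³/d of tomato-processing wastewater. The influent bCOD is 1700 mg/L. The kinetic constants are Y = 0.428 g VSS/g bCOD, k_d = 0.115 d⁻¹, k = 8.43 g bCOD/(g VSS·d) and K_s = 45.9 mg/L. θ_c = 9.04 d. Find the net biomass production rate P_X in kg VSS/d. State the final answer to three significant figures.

For a completely mixed reactor with recycle the Lawrence–McCarty relation gives S = K_s·(1 + k_d·θ_c) / [θ_c·(Y·k − k_d) − 1] = 45.9 × (1 + 0.115 × 9.04) / [9.04 × (0.428 × 8.43 − 0.115) − 1] = 93.62 / 30.58 = 3.062 mg/L.
Y_obs = Y / (1 + k_d θ_c) = 0.428 / (1 + 0.115 × 9.04) = 0.428 / 2.040 = 0.2098.
Mass of bCOD removed per day: Q(S₀ − S) = 2310 × 1697 g/m³ = 3920 kg/d.
So the net sludge growth is P_X = 0.2098 × 3920 = 822.6 kg VSS/d.

P_X ≈ 823 kg VSS/d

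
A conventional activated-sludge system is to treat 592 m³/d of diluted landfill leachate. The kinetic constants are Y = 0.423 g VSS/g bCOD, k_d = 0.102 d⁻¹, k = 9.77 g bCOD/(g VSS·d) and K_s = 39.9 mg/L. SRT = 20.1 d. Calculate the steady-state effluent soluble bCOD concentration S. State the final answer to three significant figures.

S ≈ 1.52 mg/L

Effluent substrate depends only on kinetics and SRT: S = K_s(1 + k_d θ_c) / [θ_c(Yk − k_d) − 1] = 39.9 × (1 + 0.102 × 20.1) / [20.1 × (0.423 × 9.77 − 0.102) − 1] = 121.7 / 80.02 = 1.521 mg/L.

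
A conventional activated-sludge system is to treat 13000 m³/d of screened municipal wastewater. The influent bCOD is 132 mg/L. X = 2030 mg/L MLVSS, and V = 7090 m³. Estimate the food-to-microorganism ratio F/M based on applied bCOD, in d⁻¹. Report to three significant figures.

F/M ≈ 0.119 d⁻¹

Food-to-microorganism ratio F/M = Q S₀ / (V X) = 13000 × 132 / (7090 × 2030) = 0.1192 d⁻¹.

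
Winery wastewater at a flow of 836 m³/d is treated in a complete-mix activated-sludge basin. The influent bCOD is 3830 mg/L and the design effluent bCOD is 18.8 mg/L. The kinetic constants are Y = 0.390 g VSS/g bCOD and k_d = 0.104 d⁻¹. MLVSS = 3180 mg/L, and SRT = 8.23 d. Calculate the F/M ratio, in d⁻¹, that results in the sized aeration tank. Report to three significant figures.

Steady-state biomass mass balance: V·X·(1 + k_d·θ_c) = Y·Q·(S₀ − S)·θ_c, so V = 0.390 × 836 × (3830 − 18.8) × 8.23 / [3180 × (1 + 0.104 × 8.23)] = 1.02×10^7 / 5902 = 1733 m³.
Food-to-microorganism ratio F/M = Q S₀ / (V X) = 836 × 3830 / (1733 × 3180) = 0.5811 d⁻¹.

F/M ≈ 0.581 d⁻¹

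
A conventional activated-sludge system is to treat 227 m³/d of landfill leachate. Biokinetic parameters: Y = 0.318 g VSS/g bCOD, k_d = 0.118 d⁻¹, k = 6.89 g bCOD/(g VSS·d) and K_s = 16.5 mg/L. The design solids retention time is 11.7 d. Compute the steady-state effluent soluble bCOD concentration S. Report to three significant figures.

S ≈ 1.69 mg/L

For a completely mixed reactor with recycle the Lawrence–McCarty relation gives S = K_s·(1 + k_d·θ_c) / [θ_c·(Y·k − k_d) − 1] = 16.5 × (1 + 0.118 × 11.7) / [11.7 × (0.318 × 6.89 − 0.118) − 1] = 39.28 / 23.25 = 1.689 mg/L.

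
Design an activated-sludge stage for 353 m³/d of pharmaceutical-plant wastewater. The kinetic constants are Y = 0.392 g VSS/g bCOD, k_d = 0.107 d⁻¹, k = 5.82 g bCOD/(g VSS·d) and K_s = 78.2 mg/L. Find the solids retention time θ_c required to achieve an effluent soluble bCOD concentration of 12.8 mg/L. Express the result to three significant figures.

From 1/θ_c = Y·k·S/(K_s + S) − k_d: Y·k·S/(K_s+S) = 0.392 × 5.82 × 12.8 / (78.2 + 12.8) = 0.3209 d⁻¹.
Then 1/θ_c = μ − k_d = 0.3209 − 0.107 = 0.2139 d⁻¹, giving θ_c = 4.675 d.

θ_c ≈ 4.67 d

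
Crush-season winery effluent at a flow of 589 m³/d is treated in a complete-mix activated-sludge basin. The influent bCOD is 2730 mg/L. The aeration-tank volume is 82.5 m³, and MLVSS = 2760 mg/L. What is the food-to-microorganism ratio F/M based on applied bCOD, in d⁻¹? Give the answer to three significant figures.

Food-to-microorganism ratio F/M = Q S₀ / (V X) = 589 × 2730 / (82.50 × 2760) = 7.062 d⁻¹.

F/M ≈ 7.06 d⁻¹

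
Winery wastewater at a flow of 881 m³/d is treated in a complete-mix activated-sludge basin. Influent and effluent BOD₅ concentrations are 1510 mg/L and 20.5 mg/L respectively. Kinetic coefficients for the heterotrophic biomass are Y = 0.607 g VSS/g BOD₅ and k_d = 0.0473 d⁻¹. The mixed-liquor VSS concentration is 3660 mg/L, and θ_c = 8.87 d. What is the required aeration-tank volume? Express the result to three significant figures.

Rearranging the biomass balance for a CMAS with decay, V = Y·Q·ΔS·θ_c / [X·(1+k_d θ_c)] = 0.607 × 881 × (1510 − 20.5) × 8.87 / [3660 × (1 + 0.0473 × 8.87)] = 7.07×10^6 / 5196 = 1360 m³.

V ≈ 1360 m³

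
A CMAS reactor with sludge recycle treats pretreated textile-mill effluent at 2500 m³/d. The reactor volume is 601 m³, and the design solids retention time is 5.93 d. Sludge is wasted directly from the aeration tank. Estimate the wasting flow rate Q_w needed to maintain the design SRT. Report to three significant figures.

Q_w ≈ 101 m³/d

For wasting at MLVSS concentration, Q_w = V/θ_c = 601.0/5.93 = 101.3 m³/d.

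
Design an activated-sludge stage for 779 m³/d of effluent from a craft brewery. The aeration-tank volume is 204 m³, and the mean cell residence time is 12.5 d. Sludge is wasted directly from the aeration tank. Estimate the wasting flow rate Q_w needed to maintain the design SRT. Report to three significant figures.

For wasting at MLVSS concentration, Q_w = V/θ_c = 204.0/12.5 = 16.32 m³/d.

Q_w ≈ 16.3 m³/d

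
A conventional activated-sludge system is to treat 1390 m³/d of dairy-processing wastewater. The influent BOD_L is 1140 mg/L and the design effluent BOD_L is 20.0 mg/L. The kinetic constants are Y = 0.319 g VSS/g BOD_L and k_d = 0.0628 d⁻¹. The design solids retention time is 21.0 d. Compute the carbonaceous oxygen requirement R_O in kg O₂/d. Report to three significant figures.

R_O ≈ 1250 kg O₂/d

The observed yield is Y_obs = Y/(1 + k_d·θ_c) = 0.319 / (1 + 0.0628 × 21.0) = 0.319 / 2.319 = 0.1376 g VSS per g BOD_L removed.
ΔS = 1140 − 20.0 = 1120 mg/L, so the substrate removal rate is 1390 × 1120/1000 = 1557 kg BOD_L/d.
Net sludge production P_X = 0.1376 × 1557 = 214.2 kg VSS/d.
R_O = Q·ΔS − 1.42 P_X = 1557 − 304.1 = 1253 kg O₂/d.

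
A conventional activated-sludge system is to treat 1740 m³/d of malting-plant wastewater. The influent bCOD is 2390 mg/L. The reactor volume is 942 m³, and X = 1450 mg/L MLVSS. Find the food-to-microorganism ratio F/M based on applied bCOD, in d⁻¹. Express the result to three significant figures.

F/M ≈ 3.04 d⁻¹

F/M = Q·S₀ / (V·X) = 1740 × 2390 / (942.0 × 1450) = 3.045 g bCOD·(g VSS·d)⁻¹.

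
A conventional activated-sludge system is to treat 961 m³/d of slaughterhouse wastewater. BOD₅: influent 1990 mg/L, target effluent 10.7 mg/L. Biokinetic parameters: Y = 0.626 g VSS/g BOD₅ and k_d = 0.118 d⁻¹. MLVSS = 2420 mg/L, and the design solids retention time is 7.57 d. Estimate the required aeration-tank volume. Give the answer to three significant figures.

From the SRT design equation V = Y Q (S₀−S) θ_c / [X (1 + k_d θ_c)] = 0.626 × 961 × (1990 − 10.7) × 7.57 / [2420 × (1 + 0.118 × 7.57)] = 9.01×10^6 / 4582 = 1967 m³.

V ≈ 1970 m³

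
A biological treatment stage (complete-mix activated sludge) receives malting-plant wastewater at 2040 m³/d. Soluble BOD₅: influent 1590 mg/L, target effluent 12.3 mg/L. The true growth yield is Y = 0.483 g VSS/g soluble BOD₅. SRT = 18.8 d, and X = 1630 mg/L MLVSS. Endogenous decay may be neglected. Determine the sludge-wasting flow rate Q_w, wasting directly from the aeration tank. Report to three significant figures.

Q_w ≈ 954 m³/d

V·X = Y·Q·ΔS·θ_c gives V = 0.483 × 2040 × (1590 − 12.3) × 18.8 / 1630 = 17930 m³.
Wasting from the aeration tank: Q_w = V / θ_c = 17930 / 18.8 = 953.7 m³/d.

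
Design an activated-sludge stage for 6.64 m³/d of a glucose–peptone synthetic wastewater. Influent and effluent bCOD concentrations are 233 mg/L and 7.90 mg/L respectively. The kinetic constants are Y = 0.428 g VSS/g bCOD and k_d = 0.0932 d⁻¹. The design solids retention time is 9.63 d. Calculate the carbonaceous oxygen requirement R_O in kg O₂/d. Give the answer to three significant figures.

R_O ≈ 1.02 kg O₂/d

Y_obs = Y / (1 + k_d θ_c) = 0.428 / (1 + 0.0932 × 9.63) = 0.428 / 1.898 = 0.2256.
Substrate removed = Q·(S₀ − S) = 6.64 m³/d × (233 − 7.90) g/m³ = 1.49×10^3 g/d = 1.495 kg/d.
P_X = Y_obs·Q·(S₀ − S) = 0.2256 × 1.495 = 0.3371 kg VSS/d.
Carbonaceous O₂ demand = substrate oxidised − cell-mass equivalent = 1.495 − 1.42 × 0.3371 = 1.016 kg O₂/d.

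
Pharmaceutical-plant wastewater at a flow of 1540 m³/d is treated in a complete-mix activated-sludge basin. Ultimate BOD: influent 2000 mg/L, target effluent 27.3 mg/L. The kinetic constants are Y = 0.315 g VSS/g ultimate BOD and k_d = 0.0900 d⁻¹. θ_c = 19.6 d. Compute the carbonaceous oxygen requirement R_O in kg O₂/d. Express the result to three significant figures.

R_O ≈ 2550 kg O₂/d

Correct the yield for decay: Y_obs = Y/(1 + k_d θ_c) = 0.315 / (1 + 0.0900 × 19.6) = 0.315 / 2.764 = 0.1140.
Mass of ultimate BOD removed per day: Q(S₀ − S) = 1540 × 1973 g/m³ = 3038 kg/d.
P_X = Y_obs·Q·(S₀ − S) = 0.1140 × 3038 = 346.2 kg VSS/d.
R_O = Q·(S₀ − S) − 1.42·P_X = 3038 − 1.42 × 346.2 = 2546 kg O₂/d.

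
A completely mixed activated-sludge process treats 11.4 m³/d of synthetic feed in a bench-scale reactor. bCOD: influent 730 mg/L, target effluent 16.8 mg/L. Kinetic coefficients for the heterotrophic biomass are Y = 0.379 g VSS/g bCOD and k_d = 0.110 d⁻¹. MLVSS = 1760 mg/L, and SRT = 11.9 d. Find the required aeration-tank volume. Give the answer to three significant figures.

Steady-state biomass mass balance: V·X·(1 + k_d·θ_c) = Y·Q·(S₀ − S)·θ_c, so V = 0.379 × 11.4 × (730 − 16.8) × 11.9 / [1760 × (1 + 0.110 × 11.9)] = 3.67×10^4 / 4064 = 9.023 m³.

V ≈ 9.02 m³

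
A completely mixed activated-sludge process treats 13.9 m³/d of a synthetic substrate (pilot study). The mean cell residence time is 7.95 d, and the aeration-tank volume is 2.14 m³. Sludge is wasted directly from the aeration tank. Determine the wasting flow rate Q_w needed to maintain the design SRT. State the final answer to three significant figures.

Q_w ≈ 0.269 m³/d

Wasting from the aeration tank: Q_w = V / θ_c = 2.140 / 7.95 = 0.2692 m³/d.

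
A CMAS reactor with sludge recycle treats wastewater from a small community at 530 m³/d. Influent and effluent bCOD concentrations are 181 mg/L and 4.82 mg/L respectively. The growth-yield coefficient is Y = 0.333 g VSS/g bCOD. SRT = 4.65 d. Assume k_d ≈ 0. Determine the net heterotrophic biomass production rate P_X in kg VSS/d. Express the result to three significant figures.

P_X ≈ 31.1 kg VSS/d

Since k_d ≈ 0, Y_obs = Y = 0.333 g VSS/g bCOD.
Q·(S₀ − S) = 530 × (181 − 4.82) × 10⁻³ = 93.38 kg/d removed.
Biomass produced: P_X = Y_obs·Q·ΔS = 0.3330 × 93.38 ≈ 31.09 kg VSS/d.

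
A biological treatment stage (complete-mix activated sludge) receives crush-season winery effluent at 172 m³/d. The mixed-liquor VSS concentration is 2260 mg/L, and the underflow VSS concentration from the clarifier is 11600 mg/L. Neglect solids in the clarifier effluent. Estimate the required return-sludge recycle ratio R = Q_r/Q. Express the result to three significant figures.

Solids balance on the clarifier gives (1+R)X = R·X_r, so R = X/(X_r − X) = 2260 / (11600 − 2260) = 0.2420.

R ≈ 0.242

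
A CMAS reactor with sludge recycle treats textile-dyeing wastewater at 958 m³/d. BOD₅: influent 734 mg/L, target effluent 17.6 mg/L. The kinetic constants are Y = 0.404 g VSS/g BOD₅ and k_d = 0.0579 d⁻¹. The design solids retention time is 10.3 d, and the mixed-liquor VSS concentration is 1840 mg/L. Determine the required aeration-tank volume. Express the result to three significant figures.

V ≈ 972 m³

From the SRT design equation V = Y Q (S₀−S) θ_c / [X (1 + k_d θ_c)] = 0.404 × 958 × (734 − 17.6) × 10.3 / [1840 × (1 + 0.0579 × 10.3)] = 2.86×10^6 / 2937 = 972.3 m³.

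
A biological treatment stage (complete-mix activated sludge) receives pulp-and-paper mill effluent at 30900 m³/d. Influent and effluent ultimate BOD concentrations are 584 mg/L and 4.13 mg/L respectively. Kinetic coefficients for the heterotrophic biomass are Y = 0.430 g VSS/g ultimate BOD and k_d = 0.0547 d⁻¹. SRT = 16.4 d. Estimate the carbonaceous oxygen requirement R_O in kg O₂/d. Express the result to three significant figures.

R_O ≈ 12200 kg O₂/d

The observed yield is Y_obs = Y/(1 + k_d·θ_c) = 0.430 / (1 + 0.0547 × 16.4) = 0.430 / 1.897 = 0.2267 g VSS per g ultimate BOD removed.
ΔS = 584 − 4.13 = 579.9 mg/L, so the substrate removal rate is 30900 × 579.9/1000 = 17918 kg ultimate BOD/d.
P_X = Y_obs·Q·(S₀ − S) = 0.2267 × 17918 = 4061 kg VSS/d.
R_O = Q·(S₀ − S) − 1.42·P_X = 17918 − 1.42 × 4061 = 12151 kg O₂/d.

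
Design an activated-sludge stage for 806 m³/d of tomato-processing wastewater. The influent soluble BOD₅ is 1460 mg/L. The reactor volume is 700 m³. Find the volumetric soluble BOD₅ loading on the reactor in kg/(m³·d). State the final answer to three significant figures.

L_v ≈ 1.68 kg soluble BOD₅/(m³·d)

Volumetric loading L_v = Q·S₀ / V = 806 × 1460 g/m³ / 700.0 m³ = 1681 g/(m³·d) = 1.681 kg soluble BOD₅/(m³·d).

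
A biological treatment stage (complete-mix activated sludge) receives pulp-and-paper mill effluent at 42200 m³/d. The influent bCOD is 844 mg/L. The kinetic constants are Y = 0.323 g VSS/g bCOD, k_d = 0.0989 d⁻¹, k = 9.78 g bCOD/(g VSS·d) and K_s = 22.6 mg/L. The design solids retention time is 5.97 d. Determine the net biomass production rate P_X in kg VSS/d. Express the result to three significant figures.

For a completely mixed reactor with recycle the Lawrence–McCarty relation gives S = K_s·(1 + k_d·θ_c) / [θ_c·(Y·k − k_d) − 1] = 22.6 × (1 + 0.0989 × 5.97) / [5.97 × (0.323 × 9.78 − 0.0989) − 1] = 35.94 / 17.27 = 2.081 mg/L.
Y_obs = Y / (1 + k_d θ_c) = 0.323 / (1 + 0.0989 × 5.97) = 0.323 / 1.590 = 0.2031.
Substrate removed = Q·(S₀ − S) = 42200 m³/d × (844 − 2.08) g/m³ = 3.55×10^7 g/d = 35529 kg/d.
P_X = Y_obs · Q(S₀ − S) = 0.2031 × 35529 = 7216 kg VSS/d.

P_X ≈ 7220 kg VSS/d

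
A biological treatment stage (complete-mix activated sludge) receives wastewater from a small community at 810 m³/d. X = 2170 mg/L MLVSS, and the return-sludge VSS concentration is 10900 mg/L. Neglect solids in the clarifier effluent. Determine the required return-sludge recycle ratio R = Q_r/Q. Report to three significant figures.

R ≈ 0.249

R = Q_r/Q = X/(X_r − X) = 2170 / (10900 − 2170) = 0.2486.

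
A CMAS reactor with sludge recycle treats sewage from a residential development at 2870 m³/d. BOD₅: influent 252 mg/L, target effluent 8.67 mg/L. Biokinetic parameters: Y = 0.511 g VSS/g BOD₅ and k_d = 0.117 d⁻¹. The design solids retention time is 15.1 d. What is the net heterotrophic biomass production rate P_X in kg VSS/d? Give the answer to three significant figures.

Correct the yield for decay: Y_obs = Y/(1 + k_d θ_c) = 0.511 / (1 + 0.117 × 15.1) = 0.511 / 2.767 = 0.1847.
Q·(S₀ − S) = 2870 × (252 − 8.67) × 10⁻³ = 698.4 kg/d removed.
Net biomass production P_X = Y_obs × Q·(S₀ − S) = 0.1847 × 698.4 = 129.0 kg VSS/d.

P_X ≈ 129 kg VSS/d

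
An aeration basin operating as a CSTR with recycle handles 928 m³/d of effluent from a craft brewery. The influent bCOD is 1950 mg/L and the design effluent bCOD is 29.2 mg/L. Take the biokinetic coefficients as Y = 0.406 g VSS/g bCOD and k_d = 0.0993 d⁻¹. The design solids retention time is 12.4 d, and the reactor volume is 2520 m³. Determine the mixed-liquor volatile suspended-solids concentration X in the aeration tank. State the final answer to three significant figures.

X ≈ 1600 mg/L

X = Y·Q·ΔS·θ_c / [V·(1 + k_d θ_c)] = 0.406 × 928 × (1950 − 29.2) × 12.4 / [2520 × (1 + 0.0993 × 12.4)] = 1596 mg/L.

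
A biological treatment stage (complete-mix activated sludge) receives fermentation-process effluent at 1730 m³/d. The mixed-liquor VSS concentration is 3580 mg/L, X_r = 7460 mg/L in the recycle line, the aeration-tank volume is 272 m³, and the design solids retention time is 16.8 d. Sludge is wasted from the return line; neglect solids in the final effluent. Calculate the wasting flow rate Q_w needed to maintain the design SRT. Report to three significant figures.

Q_w = (V·X)/(θ_c X_r) = 272.0 × 3580 / (16.8 × 7460) = 7.770 m³/d.

Q_w ≈ 7.77 m³/d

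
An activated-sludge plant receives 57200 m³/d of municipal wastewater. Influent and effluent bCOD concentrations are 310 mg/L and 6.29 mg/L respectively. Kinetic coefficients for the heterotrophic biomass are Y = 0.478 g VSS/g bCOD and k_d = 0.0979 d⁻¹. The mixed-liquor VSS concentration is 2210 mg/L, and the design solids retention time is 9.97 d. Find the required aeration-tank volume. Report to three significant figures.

V ≈ 19000 m³

From the SRT design equation V = Y Q (S₀−S) θ_c / [X (1 + k_d θ_c)] = 0.478 × 57200 × (310 − 6.29) × 9.97 / [2210 × (1 + 0.0979 × 9.97)] = 8.28×10^7 / 4367 = 18958 m³.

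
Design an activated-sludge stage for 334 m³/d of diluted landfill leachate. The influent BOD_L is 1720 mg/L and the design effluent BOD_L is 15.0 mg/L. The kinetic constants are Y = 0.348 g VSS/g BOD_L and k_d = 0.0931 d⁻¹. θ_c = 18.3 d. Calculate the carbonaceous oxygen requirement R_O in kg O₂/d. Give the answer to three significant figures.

Correct the yield for decay: Y_obs = Y/(1 + k_d θ_c) = 0.348 / (1 + 0.0931 × 18.3) = 0.348 / 2.704 = 0.1287.
Mass of BOD_L removed per day: Q(S₀ − S) = 334 × 1705 g/m³ = 569.5 kg/d.
Biomass synthesised: P_X = Y_obs × 569.5 = 73.30 kg VSS/d.
R_O = Q·(S₀ − S) − 1.42·P_X = 569.5 − 1.42 × 73.30 = 465.4 kg O₂/d.

R_O ≈ 465 kg O₂/d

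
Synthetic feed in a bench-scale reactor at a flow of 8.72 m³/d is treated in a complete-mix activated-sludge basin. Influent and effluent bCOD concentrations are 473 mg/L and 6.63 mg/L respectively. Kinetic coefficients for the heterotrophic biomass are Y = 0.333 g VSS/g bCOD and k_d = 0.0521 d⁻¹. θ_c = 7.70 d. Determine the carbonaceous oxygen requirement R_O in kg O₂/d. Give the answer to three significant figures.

Observed yield with endogenous decay: Y_obs = Y / (1 + k_d·θ_c) = 0.333 / (1 + 0.0521 × 7.70) = 0.333 / 1.401 = 0.2377 g VSS/g bCOD.
Mass of bCOD removed per day: Q(S₀ − S) = 8.72 × 466.4 g/m³ = 4.067 kg/d.
P_X = Y_obs·Q·(S₀ − S) = 0.2377 × 4.067 = 0.9665 kg VSS/d.
R_O = Q·ΔS − 1.42 P_X = 4.067 − 1.372 = 2.694 kg O₂/d.

R_O ≈ 2.69 kg O₂/d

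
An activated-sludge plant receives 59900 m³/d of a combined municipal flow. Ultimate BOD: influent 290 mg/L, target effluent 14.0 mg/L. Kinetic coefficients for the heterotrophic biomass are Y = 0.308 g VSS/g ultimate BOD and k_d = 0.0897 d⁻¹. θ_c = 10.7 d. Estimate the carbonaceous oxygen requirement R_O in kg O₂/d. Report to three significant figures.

R_O ≈ 12800 kg O₂/d

Observed yield with endogenous decay: Y_obs = Y / (1 + k_d·θ_c) = 0.308 / (1 + 0.0897 × 10.7) = 0.308 / 1.960 = 0.1572 g VSS/g ultimate BOD.
ΔS = 290 − 14.0 = 276.0 mg/L, so the substrate removal rate is 59900 × 276.0/1000 = 16532 kg ultimate BOD/d.
P_X = Y_obs·Q·(S₀ − S) = 0.1572 × 16532 = 2598 kg VSS/d.
R_O = Q·ΔS − 1.42 P_X = 16532 − 3689 = 12843 kg O₂/d.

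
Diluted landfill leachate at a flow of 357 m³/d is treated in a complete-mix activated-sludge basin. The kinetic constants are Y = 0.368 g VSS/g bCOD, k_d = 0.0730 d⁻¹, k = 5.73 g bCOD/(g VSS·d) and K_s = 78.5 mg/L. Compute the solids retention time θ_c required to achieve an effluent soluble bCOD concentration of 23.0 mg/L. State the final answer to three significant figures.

From 1/θ_c = Y·k·S/(K_s + S) − k_d: Y·k·S/(K_s+S) = 0.368 × 5.73 × 23.0 / (78.5 + 23.0) = 0.4778 d⁻¹.
θ_c = 1/(μ − k_d) = 1/(0.4778 − 0.0730) = 1/0.4048 = 2.470 d.

θ_c ≈ 2.47 d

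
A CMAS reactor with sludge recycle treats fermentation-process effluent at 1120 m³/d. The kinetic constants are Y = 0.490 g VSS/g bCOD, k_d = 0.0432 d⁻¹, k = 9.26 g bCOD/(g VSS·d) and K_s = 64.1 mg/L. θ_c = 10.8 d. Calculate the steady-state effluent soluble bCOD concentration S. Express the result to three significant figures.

S ≈ 1.98 mg/L

For a completely mixed reactor with recycle the Lawrence–McCarty relation gives S = K_s·(1 + k_d·θ_c) / [θ_c·(Y·k − k_d) − 1] = 64.1 × (1 + 0.0432 × 10.8) / [10.8 × (0.490 × 9.26 − 0.0432) − 1] = 94.01 / 47.54 = 1.978 mg/L.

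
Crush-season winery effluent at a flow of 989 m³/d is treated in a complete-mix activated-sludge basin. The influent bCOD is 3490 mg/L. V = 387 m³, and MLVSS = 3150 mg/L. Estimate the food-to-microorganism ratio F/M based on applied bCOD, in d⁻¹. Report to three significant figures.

F/M ≈ 2.83 d⁻¹

F/M = Q·S₀ / (V·X) = 989 × 3490 / (387.0 × 3150) = 2.831 g bCOD·(g VSS·d)⁻¹.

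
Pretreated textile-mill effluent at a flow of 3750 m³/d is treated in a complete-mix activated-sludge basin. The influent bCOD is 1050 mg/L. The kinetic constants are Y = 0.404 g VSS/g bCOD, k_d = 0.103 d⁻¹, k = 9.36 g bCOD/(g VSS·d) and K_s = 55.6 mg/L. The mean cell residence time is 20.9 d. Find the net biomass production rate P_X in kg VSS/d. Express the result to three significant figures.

P_X ≈ 503 kg VSS/d

For a completely mixed reactor with recycle the Lawrence–McCarty relation gives S = K_s·(1 + k_d·θ_c) / [θ_c·(Y·k − k_d) − 1] = 55.6 × (1 + 0.103 × 20.9) / [20.9 × (0.404 × 9.36 − 0.103) − 1] = 175.3 / 75.88 = 2.310 mg/L.
Y_obs = Y / (1 + k_d θ_c) = 0.404 / (1 + 0.103 × 20.9) = 0.404 / 3.153 = 0.1281.
Mass of bCOD removed per day: Q(S₀ − S) = 3750 × 1048 g/m³ = 3929 kg/d.
Net biomass production P_X = Y_obs × Q·(S₀ − S) = 0.1281 × 3929 = 503.5 kg VSS/d.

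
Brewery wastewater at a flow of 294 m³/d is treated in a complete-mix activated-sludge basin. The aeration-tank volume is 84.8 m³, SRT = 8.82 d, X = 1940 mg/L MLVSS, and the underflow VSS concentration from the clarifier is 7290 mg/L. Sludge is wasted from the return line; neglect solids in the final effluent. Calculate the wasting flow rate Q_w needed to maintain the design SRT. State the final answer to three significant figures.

θ_c = V·X/(Q_w·X_r) when wasting from the recycle, so Q_w = V·X/(θ_c·X_r) = 84.80 × 1940 / (8.82 × 7290) = 2.559 m³/d.

Q_w ≈ 2.56 m³/d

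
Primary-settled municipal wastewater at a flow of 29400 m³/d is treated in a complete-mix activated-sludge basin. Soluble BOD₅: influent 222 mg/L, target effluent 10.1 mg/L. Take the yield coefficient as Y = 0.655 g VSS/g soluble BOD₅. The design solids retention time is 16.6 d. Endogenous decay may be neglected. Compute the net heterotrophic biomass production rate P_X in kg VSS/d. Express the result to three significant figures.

With endogenous decay neglected, the observed yield equals the true yield: Y_obs = Y = 0.655 g VSS/g soluble BOD₅.
ΔS = 222 − 10.1 = 211.9 mg/L, so the substrate removal rate is 29400 × 211.9/1000 = 6230 kg soluble BOD₅/d.
P_X = Y_obs · Q(S₀ − S) = 0.6550 × 6230 = 4081 kg VSS/d.

P_X ≈ 4080 kg VSS/d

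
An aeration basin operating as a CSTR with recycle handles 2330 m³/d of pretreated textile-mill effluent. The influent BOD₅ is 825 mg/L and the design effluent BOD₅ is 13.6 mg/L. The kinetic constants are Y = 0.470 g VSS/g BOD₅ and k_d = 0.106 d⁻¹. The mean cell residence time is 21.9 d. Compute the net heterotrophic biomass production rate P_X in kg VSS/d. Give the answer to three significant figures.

Correct the yield for decay: Y_obs = Y/(1 + k_d θ_c) = 0.470 / (1 + 0.106 × 21.9) = 0.470 / 3.321 = 0.1415.
Substrate removed = Q·(S₀ − S) = 2330 m³/d × (825 − 13.6) g/m³ = 1.89×10^6 g/d = 1891 kg/d.
Biomass produced: P_X = Y_obs·Q·ΔS = 0.1415 × 1891 ≈ 267.5 kg VSS/d.

P_X ≈ 268 kg VSS/d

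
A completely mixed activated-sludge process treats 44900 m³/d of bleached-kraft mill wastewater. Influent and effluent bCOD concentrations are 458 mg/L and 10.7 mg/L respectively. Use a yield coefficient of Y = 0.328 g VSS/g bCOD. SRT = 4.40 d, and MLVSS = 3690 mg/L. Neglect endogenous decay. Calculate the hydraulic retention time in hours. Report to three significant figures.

With k_d = 0 the design equation reduces to V = Y Q (S₀−S) θ_c / X = 0.328 × 44900 × (458 − 10.7) × 4.40 / 3690 = 7855 m³.
τ = V/Q = 7855/44900 = 0.1749 d, or 4.199 h.

τ ≈ 4.20 h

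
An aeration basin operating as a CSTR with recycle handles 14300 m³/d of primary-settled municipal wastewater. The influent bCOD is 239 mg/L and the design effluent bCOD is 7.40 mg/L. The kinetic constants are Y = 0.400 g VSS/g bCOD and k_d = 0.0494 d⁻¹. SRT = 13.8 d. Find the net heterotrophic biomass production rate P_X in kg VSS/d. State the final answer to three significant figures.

P_X ≈ 788 kg VSS/d

Observed yield with endogenous decay: Y_obs = Y / (1 + k_d·θ_c) = 0.400 / (1 + 0.0494 × 13.8) = 0.400 / 1.682 = 0.2379 g VSS/g bCOD.
Q·(S₀ − S) = 14300 × (239 − 7.40) × 10⁻³ = 3312 kg/d removed.
Biomass produced: P_X = Y_obs·Q·ΔS = 0.2379 × 3312 ≈ 787.7 kg VSS/d.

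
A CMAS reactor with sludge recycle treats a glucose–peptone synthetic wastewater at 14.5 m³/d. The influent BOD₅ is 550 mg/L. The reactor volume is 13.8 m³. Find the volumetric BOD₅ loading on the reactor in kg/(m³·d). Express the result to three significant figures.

L_v ≈ 0.578 kg BOD₅/(m³·d)

Volumetric loading L_v = Q·S₀ / V = 14.5 × 550 g/m³ / 13.80 m³ = 577.9 g/(m³·d) = 0.5779 kg BOD₅/(m³·d).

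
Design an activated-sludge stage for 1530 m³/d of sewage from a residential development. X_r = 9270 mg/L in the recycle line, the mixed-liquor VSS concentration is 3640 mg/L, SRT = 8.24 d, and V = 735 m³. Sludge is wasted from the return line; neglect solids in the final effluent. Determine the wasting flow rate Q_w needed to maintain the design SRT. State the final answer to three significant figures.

θ_c = V·X/(Q_w·X_r) when wasting from the recycle, so Q_w = V·X/(θ_c·X_r) = 735.0 × 3640 / (8.24 × 9270) = 35.03 m³/d.

Q_w ≈ 35.0 m³/d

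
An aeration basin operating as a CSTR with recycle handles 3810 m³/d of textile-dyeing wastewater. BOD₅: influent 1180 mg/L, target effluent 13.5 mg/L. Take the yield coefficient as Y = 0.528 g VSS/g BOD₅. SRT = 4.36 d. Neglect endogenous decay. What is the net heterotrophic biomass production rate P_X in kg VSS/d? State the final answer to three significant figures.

P_X ≈ 2350 kg VSS/d

No decay correction is needed, so Y_obs = Y = 0.528.
Substrate removed = Q·(S₀ − S) = 3810 m³/d × (1180 − 13.5) g/m³ = 4.44×10^6 g/d = 4444 kg/d.
Biomass produced: P_X = Y_obs·Q·ΔS = 0.5280 × 4444 ≈ 2347 kg VSS/d.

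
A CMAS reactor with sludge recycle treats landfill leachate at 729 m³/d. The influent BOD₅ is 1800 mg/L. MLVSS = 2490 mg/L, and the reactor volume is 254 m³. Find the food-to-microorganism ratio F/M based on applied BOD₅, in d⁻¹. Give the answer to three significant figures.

F/M ≈ 2.07 d⁻¹

F/M = applied load / biomass = Q·S₀/(V·X) = 729 × 1800 / (254.0 × 2490) = 2.075 d⁻¹.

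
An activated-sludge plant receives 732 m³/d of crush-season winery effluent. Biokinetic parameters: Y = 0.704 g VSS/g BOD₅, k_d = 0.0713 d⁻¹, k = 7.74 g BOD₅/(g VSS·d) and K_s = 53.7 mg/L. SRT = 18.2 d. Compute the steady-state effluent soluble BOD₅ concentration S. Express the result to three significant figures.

S ≈ 1.27 mg/L

For a completely mixed reactor with recycle the Lawrence–McCarty relation gives S = K_s·(1 + k_d·θ_c) / [θ_c·(Y·k − k_d) − 1] = 53.7 × (1 + 0.0713 × 18.2) / [18.2 × (0.704 × 7.74 − 0.0713) − 1] = 123.4 / 96.87 = 1.274 mg/L.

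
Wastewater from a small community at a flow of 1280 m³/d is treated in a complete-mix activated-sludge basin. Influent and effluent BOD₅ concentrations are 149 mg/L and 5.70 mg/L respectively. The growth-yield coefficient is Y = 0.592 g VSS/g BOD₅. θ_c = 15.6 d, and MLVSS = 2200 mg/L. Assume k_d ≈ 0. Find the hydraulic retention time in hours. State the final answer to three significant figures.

τ ≈ 14.4 h

With k_d = 0 the design equation reduces to V = Y Q (S₀−S) θ_c / X = 0.592 × 1280 × (149 − 5.70) × 15.6 / 2200 = 770.0 m³.
Hydraulic retention time τ = V/Q = 770.0 / 1280 = 0.6015 d = 14.44 h.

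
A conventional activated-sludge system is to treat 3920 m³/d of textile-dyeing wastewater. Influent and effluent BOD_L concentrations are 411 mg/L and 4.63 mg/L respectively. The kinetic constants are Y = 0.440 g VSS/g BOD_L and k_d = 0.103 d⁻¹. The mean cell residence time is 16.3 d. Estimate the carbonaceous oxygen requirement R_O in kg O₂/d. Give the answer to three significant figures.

R_O ≈ 1220 kg O₂/d

Y_obs = Y / (1 + k_d θ_c) = 0.440 / (1 + 0.103 × 16.3) = 0.440 / 2.679 = 0.1642.
ΔS = 411 − 4.63 = 406.4 mg/L, so the substrate removal rate is 3920 × 406.4/1000 = 1593 kg BOD_L/d.
P_X = Y_obs·Q·(S₀ − S) = 0.1642 × 1593 = 261.6 kg VSS/d.
R_O = Q·(S₀ − S) − 1.42·P_X = 1593 − 1.42 × 261.6 = 1221 kg O₂/d.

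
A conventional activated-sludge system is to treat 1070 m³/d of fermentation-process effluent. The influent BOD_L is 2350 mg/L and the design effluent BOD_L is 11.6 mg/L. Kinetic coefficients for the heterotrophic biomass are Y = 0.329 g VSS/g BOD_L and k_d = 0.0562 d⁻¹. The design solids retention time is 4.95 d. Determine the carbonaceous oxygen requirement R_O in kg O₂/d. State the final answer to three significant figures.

Y_obs = Y / (1 + k_d θ_c) = 0.329 / (1 + 0.0562 × 4.95) = 0.329 / 1.278 = 0.2574.
Q·(S₀ − S) = 1070 × (2350 − 11.6) × 10⁻³ = 2502 kg/d removed.
P_X = Y_obs·Q·(S₀ − S) = 0.2574 × 2502 = 644.0 kg VSS/d.
R_O = Q·ΔS − 1.42 P_X = 2502 − 914.5 = 1588 kg O₂/d.

R_O ≈ 1590 kg O₂/d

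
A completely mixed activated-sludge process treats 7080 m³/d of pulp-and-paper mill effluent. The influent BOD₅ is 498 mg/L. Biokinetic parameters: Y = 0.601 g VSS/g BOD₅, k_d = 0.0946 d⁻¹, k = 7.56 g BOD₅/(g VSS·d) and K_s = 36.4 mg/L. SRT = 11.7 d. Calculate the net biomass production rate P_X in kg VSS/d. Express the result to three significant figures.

For a completely mixed reactor with recycle the Lawrence–McCarty relation gives S = K_s·(1 + k_d·θ_c) / [θ_c·(Y·k − k_d) − 1] = 36.4 × (1 + 0.0946 × 11.7) / [11.7 × (0.601 × 7.56 − 0.0946) − 1] = 76.69 / 51.05 = 1.502 mg/L.
Observed yield with endogenous decay: Y_obs = Y / (1 + k_d·θ_c) = 0.601 / (1 + 0.0946 × 11.7) = 0.601 / 2.107 = 0.2853 g VSS/g BOD₅.
Q·(S₀ − S) = 7080 × (498 − 1.50) × 10⁻³ = 3515 kg/d removed.
So the net sludge growth is P_X = 0.2853 × 3515 = 1003 kg VSS/d.

P_X ≈ 1000 kg VSS/d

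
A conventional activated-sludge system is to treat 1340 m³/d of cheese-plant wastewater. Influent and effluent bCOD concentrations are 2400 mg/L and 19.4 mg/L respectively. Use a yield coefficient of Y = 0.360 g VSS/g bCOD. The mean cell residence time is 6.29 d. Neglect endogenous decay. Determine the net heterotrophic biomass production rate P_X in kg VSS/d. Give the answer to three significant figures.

P_X ≈ 1150 kg VSS/d

Since k_d ≈ 0, Y_obs = Y = 0.360 g VSS/g bCOD.
Mass of bCOD removed per day: Q(S₀ − S) = 1340 × 2381 g/m³ = 3190 kg/d.
Biomass produced: P_X = Y_obs·Q·ΔS = 0.3600 × 3190 ≈ 1148 kg VSS/d.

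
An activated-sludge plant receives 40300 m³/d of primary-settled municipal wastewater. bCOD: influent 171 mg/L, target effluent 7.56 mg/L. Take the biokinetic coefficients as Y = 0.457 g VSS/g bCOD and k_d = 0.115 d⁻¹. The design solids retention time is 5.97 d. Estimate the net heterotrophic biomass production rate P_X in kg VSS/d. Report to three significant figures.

Correct the yield for decay: Y_obs = Y/(1 + k_d θ_c) = 0.457 / (1 + 0.115 × 5.97) = 0.457 / 1.687 = 0.2710.
Q·(S₀ − S) = 40300 × (171 − 7.56) × 10⁻³ = 6587 kg/d removed.
So the net sludge growth is P_X = 0.2710 × 6587 = 1785 kg VSS/d.

P_X ≈ 1780 kg VSS/d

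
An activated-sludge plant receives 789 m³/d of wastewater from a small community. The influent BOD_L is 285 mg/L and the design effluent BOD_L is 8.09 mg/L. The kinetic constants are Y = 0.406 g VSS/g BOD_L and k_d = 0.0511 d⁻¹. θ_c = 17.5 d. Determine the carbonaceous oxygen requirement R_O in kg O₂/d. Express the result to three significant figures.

R_O ≈ 152 kg O₂/d

The observed yield is Y_obs = Y/(1 + k_d·θ_c) = 0.406 / (1 + 0.0511 × 17.5) = 0.406 / 1.894 = 0.2143 g VSS per g BOD_L removed.
Substrate removed = Q·(S₀ − S) = 789 m³/d × (285 − 8.09) g/m³ = 2.18×10^5 g/d = 218.5 kg/d.
Biomass synthesised: P_X = Y_obs × 218.5 = 46.83 kg VSS/d.
R_O = Q·(S₀ − S) − 1.42·P_X = 218.5 − 1.42 × 46.83 = 152.0 kg O₂/d.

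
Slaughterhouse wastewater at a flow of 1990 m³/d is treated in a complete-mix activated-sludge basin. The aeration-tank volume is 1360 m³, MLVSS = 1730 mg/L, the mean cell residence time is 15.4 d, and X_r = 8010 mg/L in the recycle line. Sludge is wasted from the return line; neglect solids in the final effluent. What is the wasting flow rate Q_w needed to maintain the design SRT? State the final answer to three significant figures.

Q_w ≈ 19.1 m³/d

θ_c = V·X/(Q_w·X_r) when wasting from the recycle, so Q_w = V·X/(θ_c·X_r) = 1360 × 1730 / (15.4 × 8010) = 19.07 m³/d.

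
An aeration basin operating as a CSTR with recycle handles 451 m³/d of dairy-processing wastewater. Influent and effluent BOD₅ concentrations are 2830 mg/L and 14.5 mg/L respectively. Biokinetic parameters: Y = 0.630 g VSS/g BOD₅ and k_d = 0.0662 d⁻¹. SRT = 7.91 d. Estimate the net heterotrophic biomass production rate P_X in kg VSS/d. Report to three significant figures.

P_X ≈ 525 kg VSS/d

Correct the yield for decay: Y_obs = Y/(1 + k_d θ_c) = 0.630 / (1 + 0.0662 × 7.91) = 0.630 / 1.524 = 0.4135.
Substrate removed = Q·(S₀ − S) = 451 m³/d × (2830 − 14.5) g/m³ = 1.27×10^6 g/d = 1270 kg/d.
So the net sludge growth is P_X = 0.4135 × 1270 = 525.0 kg VSS/d.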